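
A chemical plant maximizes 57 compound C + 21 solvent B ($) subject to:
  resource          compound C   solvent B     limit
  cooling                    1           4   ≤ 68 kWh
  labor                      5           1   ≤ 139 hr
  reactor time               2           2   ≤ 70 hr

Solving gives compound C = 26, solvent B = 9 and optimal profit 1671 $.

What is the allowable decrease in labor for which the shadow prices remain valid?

8

Binding constraints: labor, reactor time. The basis is B = [[5,1],[2,2]] with det 8.
Per unit decrease in labor, x* moves by d = (-0.25, 0.25).
The basis stays optimal until cooling becomes binding; allowable decrease = 8 hr.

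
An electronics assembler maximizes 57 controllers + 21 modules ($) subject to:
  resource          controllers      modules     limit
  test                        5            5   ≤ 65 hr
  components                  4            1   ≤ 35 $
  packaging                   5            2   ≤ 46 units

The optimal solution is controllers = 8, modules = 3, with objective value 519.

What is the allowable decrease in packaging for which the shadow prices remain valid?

Binding constraints: components, packaging. The basis is B = [[4,1],[5,2]] with det 3.
Per unit decrease in packaging, x* moves by d = (0.3333, -1.3333).
The basis stays optimal until modules reaches 0; allowable decrease = 2.25 units.

2.25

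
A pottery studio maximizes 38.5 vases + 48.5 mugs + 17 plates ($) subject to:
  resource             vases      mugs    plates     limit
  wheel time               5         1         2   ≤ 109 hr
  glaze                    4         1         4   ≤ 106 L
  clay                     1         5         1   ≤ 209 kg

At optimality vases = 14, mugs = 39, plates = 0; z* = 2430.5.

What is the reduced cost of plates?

Check each constraint at x*: wheel time 109/109 (tight); glaze 95/106 (slack 11); clay 209/209 (tight).
Slack constraints have shadow price 0 (complementary slackness).
From A_Bᵀ y = c: 5·y_wheel time + 1·y_clay = 38.5; 1·y_wheel time + 5·y_clay = 48.5.
Solving: y_wheel time = 6, y_clay = 8.5.
Reduced cost of plates: c₃ − yᵀa₃ = 17 − (6·2 + 8.5·1) = 17 − 20.5 = -3.5.

-3.5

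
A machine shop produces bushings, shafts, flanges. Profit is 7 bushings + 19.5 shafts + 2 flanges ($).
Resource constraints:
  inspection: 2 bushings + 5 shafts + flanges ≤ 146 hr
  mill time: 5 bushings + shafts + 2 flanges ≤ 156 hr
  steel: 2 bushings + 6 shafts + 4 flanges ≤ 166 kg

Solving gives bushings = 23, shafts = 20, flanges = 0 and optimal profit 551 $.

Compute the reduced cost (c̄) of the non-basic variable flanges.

Binding: inspection and steel. Non-binding: mill time (21 unused).
Slack constraints have shadow price 0 (complementary slackness).
The binding rows give the dual system: 2·y_inspection + 2·y_steel = 7 and 5·y_inspection + 6·y_steel = 19.5.
This yields shadow prices y_inspection = 1.5, y_steel = 2.
Reduced cost of flanges: c₃ − yᵀa₃ = 2 − (1.5·1 + 2·4) = 2 − 9.5 = -7.5.

-7.5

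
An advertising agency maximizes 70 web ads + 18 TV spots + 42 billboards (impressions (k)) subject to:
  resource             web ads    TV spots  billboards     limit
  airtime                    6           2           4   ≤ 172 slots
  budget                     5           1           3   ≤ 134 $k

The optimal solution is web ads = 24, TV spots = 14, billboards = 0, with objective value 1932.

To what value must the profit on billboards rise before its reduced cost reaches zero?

44

Both airtime and budget are binding at x*.
The binding rows give the dual system: 6·y_airtime + 5·y_budget = 70 and 2·y_airtime + 1·y_budget = 18.
→ y_airtime = 5 and y_budget = 8.
billboards enters the basis when its profit ≥ yᵀa₃ = 5·4 + 8·3 = 44.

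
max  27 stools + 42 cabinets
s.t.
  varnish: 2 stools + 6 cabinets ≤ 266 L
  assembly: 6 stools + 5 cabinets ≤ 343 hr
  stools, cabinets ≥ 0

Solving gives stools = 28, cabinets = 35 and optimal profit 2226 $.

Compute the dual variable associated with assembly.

Check each constraint at x*: varnish 266/266 (tight); assembly 343/343 (tight).
Dual feasibility on the basic columns requires 2·y_varnish + 6·y_assembly = 27, 6·y_varnish + 5·y_assembly = 42.
This yields shadow prices y_varnish = 4.5, y_assembly = 3.
Shadow price of assembly = 3.

3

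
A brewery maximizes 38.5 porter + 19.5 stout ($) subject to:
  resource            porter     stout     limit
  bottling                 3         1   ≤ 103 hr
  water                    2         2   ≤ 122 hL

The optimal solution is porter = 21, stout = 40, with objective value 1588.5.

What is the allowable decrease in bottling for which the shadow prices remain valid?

Binding constraints: bottling, water. The basis is B = [[3,1],[2,2]] with det 4.
Per unit decrease in bottling, x* moves by d = (-0.5, 0.5).
The basis stays optimal until porter reaches 0; allowable decrease = 42 hr.

42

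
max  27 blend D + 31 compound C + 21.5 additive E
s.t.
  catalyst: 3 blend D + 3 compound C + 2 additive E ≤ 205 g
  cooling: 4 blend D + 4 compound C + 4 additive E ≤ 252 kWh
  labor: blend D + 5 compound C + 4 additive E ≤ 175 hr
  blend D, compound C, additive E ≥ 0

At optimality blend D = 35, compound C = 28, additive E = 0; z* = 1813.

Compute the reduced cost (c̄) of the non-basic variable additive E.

Check each constraint at x*: catalyst 189/205 (slack 16); cooling 252/252 (tight); labor 175/175 (tight).
By complementary slackness, y = 0 for the non-binding constraint.
From A_Bᵀ y = c: 4·y_cooling + 1·y_labor = 27; 4·y_cooling + 5·y_labor = 31.
→ y_cooling = 6.5 and y_labor = 1.
Reduced cost of additive E: c₃ − yᵀa₃ = 21.5 − (6.5·4 + 1·4) = 21.5 − 30 = -8.5.

-8.5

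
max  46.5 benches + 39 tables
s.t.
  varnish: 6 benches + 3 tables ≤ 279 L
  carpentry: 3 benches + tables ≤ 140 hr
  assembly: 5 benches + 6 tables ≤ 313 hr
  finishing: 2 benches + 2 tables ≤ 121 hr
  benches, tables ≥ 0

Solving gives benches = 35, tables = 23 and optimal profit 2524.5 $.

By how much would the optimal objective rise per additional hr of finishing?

Binding: varnish and assembly. Non-binding: carpentry (12 unused), finishing (5 unused).
Slack constraints have shadow price 0 (complementary slackness).
From A_Bᵀ y = c: 6·y_varnish + 5·y_assembly = 46.5; 3·y_varnish + 6·y_assembly = 39.
Solving: y_varnish = 4, y_assembly = 4.5.
Shadow price of finishing = 0.

0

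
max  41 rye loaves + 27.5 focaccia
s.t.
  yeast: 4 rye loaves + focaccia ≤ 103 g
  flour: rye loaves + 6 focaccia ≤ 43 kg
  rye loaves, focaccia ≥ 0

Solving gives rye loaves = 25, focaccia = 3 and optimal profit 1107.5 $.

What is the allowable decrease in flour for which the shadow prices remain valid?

Binding constraints: yeast, flour. The basis is B = [[4,1],[1,6]] with det 23.
Per unit decrease in flour, x* moves by d = (0.0435, -0.1739).
The basis stays optimal until focaccia reaches 0; allowable decrease = 17.25 kg.

17.25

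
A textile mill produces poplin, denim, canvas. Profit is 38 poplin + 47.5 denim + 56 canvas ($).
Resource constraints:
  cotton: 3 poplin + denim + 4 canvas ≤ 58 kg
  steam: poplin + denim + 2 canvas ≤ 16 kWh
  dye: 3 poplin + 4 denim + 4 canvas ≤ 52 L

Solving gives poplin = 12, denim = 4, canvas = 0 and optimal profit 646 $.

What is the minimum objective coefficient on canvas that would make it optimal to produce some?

Check each constraint at x*: cotton 40/58 (slack 18); steam 16/16 (tight); dye 52/52 (tight).
Slack constraints have shadow price 0 (complementary slackness).
Dual feasibility on the basic columns requires 1·y_steam + 3·y_dye = 38, 1·y_steam + 4·y_dye = 47.5.
Solving: y_steam = 9.5, y_dye = 9.5.
canvas enters the basis when its profit ≥ yᵀa₃ = 9.5·2 + 9.5·4 = 57.

57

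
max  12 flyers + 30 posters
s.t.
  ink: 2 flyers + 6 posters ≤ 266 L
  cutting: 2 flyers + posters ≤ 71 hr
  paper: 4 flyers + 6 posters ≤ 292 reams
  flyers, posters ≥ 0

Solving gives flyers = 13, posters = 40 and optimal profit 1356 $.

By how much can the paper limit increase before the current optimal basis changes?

Binding constraints: ink, paper. The basis is B = [[2,6],[4,6]] with det -12.
Per unit increase in paper, x* moves by d = (0.5, -0.1667).
The basis stays optimal until cutting becomes binding; allowable increase = 6 reams.

6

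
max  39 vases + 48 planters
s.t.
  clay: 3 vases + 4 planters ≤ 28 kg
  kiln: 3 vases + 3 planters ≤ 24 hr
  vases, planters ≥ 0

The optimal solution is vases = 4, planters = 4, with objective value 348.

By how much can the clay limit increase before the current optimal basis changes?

4

Binding constraints: clay, kiln. The basis is B = [[3,4],[3,3]] with det -3.
Per unit increase in clay, x* moves by d = (-1, 1).
The basis stays optimal until vases reaches 0; allowable increase = 4 kg.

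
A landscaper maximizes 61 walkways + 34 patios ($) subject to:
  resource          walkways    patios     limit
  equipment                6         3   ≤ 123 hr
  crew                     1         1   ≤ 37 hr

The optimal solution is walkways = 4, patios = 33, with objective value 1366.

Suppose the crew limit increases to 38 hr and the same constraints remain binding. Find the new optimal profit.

Both equipment and crew are binding at x*.
From A_Bᵀ y = c: 6·y_equipment + 1·y_crew = 61; 3·y_equipment + 1·y_crew = 34.
This yields shadow prices y_equipment = 9, y_crew = 7.
Δz = y_crew·Δb = 7 × (1) = 7, so new z* = 1366 + 7 = 1373.

1373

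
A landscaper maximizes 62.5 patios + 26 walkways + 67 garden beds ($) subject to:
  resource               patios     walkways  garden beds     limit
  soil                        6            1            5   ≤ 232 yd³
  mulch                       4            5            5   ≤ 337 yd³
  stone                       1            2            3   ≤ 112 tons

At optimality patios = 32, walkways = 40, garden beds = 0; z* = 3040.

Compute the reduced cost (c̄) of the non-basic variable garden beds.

Binding: soil and stone. Non-binding: mulch (9 unused).
Since mulch is not tight, its dual is 0.
The binding rows give the dual system: 6·y_soil + 1·y_stone = 62.5 and 1·y_soil + 2·y_stone = 26.
→ y_soil = 9 and y_stone = 8.5.
Reduced cost of garden beds: c₃ − yᵀa₃ = 67 − (9·5 + 8.5·3) = 67 − 70.5 = -3.5.

-3.5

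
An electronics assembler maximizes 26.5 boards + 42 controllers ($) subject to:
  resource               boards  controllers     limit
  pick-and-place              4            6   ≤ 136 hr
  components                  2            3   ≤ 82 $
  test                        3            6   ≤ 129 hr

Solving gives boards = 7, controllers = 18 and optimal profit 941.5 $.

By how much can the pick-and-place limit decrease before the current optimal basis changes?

7

Binding constraints: pick-and-place, test. The basis is B = [[4,6],[3,6]] with det 6.
Per unit decrease in pick-and-place, x* moves by d = (-1, 0.5).
The basis stays optimal until boards reaches 0; allowable decrease = 7 hr.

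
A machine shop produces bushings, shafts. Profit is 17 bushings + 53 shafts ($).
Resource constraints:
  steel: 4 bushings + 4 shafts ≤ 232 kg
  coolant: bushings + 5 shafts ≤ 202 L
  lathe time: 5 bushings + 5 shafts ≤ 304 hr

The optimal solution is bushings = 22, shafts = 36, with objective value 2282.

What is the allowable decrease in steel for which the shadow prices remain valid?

70.4

Binding constraints: steel, coolant. The basis is B = [[4,4],[1,5]] with det 16.
Per unit decrease in steel, x* moves by d = (-0.3125, 0.0625).
The basis stays optimal until bushings reaches 0; allowable decrease = 70.4 kg.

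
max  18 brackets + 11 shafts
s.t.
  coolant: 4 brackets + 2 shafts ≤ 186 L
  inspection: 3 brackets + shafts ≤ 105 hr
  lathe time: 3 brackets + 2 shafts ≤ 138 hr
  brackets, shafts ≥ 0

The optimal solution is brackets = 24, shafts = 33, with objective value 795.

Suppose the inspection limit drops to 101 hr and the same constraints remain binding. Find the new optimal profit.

791

Binding: inspection and lathe time. Non-binding: coolant (24 unused).
Slack constraints have shadow price 0 (complementary slackness).
Dual feasibility on the basic columns requires 3·y_inspection + 3·y_lathe time = 18, 1·y_inspection + 2·y_lathe time = 11.
→ y_inspection = 1 and y_lathe time = 5.
Δz = y_inspection·Δb = 1 × (-4) = -4, so new z* = 795 − 4 = 791.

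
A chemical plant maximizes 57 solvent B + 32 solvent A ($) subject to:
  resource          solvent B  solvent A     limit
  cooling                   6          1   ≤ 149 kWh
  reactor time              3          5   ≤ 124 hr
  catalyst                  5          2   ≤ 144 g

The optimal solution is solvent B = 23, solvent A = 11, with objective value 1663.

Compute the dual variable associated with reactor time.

5

Binding: cooling and reactor time. Non-binding: catalyst (7 unused).
Slack constraints have shadow price 0 (complementary slackness).
Dual feasibility on the basic columns requires 6·y_cooling + 3·y_reactor time = 57, 1·y_cooling + 5·y_reactor time = 32.
Solving: y_cooling = 7, y_reactor time = 5.
Shadow price of reactor time = 5.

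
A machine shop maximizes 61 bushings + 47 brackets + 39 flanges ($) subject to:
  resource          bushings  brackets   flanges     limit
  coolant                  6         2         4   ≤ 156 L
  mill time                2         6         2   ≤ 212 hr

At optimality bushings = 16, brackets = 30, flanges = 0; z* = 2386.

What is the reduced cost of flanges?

At the optimum: coolant uses 156 of 156 (binding); mill time uses 212 of 212 (binding).
From A_Bᵀ y = c: 6·y_coolant + 2·y_mill time = 61; 2·y_coolant + 6·y_mill time = 47.
Solving: y_coolant = 8.5, y_mill time = 5.
Reduced cost of flanges: c₃ − yᵀa₃ = 39 − (8.5·4 + 5·2) = 39 − 44 = -5.

-5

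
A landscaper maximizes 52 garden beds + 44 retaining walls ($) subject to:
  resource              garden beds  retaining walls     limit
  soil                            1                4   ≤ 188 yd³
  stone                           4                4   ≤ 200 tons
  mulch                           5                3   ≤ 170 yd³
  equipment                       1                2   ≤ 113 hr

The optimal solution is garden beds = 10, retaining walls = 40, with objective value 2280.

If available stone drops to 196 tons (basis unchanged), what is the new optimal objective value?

Binding: stone and mulch. Non-binding: soil (18 unused), equipment (23 unused).
Slack constraints have shadow price 0 (complementary slackness).
From A_Bᵀ y = c: 4·y_stone + 5·y_mulch = 52; 4·y_stone + 3·y_mulch = 44.
Solving: y_stone = 8, y_mulch = 4.
Δz = y_stone·Δb = 8 × (-4) = -32, so new z* = 2280 − 32 = 2248.

2248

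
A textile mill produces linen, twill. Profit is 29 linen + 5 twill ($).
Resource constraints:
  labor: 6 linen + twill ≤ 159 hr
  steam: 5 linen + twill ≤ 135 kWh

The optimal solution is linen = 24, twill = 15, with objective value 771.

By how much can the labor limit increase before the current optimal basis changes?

Binding constraints: labor, steam. The basis is B = [[6,1],[5,1]] with det 1.
Per unit increase in labor, x* moves by d = (1, -5).
The basis stays optimal until twill reaches 0; allowable increase = 3 hr.

3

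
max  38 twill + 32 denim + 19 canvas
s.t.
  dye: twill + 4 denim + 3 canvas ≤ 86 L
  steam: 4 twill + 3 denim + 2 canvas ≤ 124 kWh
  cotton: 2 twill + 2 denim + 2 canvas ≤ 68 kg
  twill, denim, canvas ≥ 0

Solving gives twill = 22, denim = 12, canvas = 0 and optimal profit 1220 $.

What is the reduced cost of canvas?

-7

Binding: steam and cotton. Non-binding: dye (16 unused).
Slack constraints have shadow price 0 (complementary slackness).
The binding rows give the dual system: 4·y_steam + 2·y_cotton = 38 and 3·y_steam + 2·y_cotton = 32.
Solving: y_steam = 6, y_cotton = 7.
Reduced cost of canvas: c₃ − yᵀa₃ = 19 − (6·2 + 7·2) = 19 − 26 = -7.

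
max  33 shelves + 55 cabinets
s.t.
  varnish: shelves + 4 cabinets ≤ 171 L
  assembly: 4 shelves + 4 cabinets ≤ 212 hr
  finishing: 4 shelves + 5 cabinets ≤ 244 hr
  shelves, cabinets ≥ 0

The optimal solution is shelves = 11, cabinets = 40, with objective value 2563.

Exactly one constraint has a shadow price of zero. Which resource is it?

varnish: 171/171 (binding)
assembly: 204/212 (slack 8)
finishing: 244/244 (binding)
By complementary slackness, a constraint with positive slack has shadow price 0 → assembly.

assembly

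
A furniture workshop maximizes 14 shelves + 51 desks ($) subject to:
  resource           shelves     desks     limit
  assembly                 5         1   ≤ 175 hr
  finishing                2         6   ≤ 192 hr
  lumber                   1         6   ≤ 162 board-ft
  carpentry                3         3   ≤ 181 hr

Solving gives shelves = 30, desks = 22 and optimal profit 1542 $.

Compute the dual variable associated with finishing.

Binding: finishing and lumber. Non-binding: assembly (3 unused), carpentry (25 unused).
Since assembly, carpentry are not tight, their duals are 0.
From A_Bᵀ y = c: 2·y_finishing + 1·y_lumber = 14; 6·y_finishing + 6·y_lumber = 51.
This yields shadow prices y_finishing = 5.5, y_lumber = 3.
Shadow price of finishing = 5.5.

5.5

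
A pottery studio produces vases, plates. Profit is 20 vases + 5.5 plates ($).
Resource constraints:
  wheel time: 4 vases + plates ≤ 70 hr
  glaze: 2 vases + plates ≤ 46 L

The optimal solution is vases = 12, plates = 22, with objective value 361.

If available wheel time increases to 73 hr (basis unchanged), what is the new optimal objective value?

374.5

Both wheel time and glaze are binding at x*.
Dual feasibility on the basic columns requires 4·y_wheel time + 2·y_glaze = 20, 1·y_wheel time + 1·y_glaze = 5.5.
Solving: y_wheel time = 4.5, y_glaze = 1.
Δz = y_wheel time·Δb = 4.5 × (3) = 13.5, so new z* = 361 + 13.5 = 374.5.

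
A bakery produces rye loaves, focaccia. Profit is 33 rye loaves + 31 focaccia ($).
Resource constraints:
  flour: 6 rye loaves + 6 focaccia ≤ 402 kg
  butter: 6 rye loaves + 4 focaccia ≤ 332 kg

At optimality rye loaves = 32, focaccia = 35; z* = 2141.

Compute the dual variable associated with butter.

At the optimum: flour uses 402 of 402 (binding); butter uses 332 of 332 (binding).
Dual feasibility on the basic columns requires 6·y_flour + 6·y_butter = 33, 6·y_flour + 4·y_butter = 31.
This yields shadow prices y_flour = 4.5, y_butter = 1.
Shadow price of butter = 1.

1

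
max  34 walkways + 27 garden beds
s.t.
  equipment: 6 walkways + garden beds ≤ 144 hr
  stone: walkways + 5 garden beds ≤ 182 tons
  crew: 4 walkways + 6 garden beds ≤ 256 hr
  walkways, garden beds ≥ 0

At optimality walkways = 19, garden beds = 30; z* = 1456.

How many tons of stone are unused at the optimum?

stone used = 1·19 + 5·30 = 169; slack = 182 − 169 = 13.

13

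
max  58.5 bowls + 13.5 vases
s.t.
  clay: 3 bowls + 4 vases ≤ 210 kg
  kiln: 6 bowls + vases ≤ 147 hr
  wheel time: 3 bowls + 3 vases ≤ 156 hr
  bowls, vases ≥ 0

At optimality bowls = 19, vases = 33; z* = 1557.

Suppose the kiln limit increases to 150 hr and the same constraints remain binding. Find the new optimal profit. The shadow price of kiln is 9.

Δb = 3, so new z* = 1557 + (9)·(3) = 1557 + 27 = 1584.

1584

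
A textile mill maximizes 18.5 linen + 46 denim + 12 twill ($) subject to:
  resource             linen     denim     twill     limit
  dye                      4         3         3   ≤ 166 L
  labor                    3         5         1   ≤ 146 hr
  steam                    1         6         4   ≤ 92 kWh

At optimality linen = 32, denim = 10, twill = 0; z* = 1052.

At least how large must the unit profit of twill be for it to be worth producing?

19

At the optimum: dye uses 158 of 166 (slack = 8); labor uses 146 of 146 (binding); steam uses 92 of 92 (binding).
Since dye is not tight, its dual is 0.
The binding rows give the dual system: 3·y_labor + 1·y_steam = 18.5 and 5·y_labor + 6·y_steam = 46.
→ y_labor = 5 and y_steam = 3.5.
twill enters the basis when its profit ≥ yᵀa₃ = 5·1 + 3.5·4 = 19.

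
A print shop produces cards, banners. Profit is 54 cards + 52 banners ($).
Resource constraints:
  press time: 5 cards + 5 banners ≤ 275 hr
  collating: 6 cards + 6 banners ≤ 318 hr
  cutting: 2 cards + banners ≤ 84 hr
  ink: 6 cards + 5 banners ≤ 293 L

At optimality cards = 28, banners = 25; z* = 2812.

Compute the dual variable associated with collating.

At the optimum: press time uses 265 of 275 (slack = 10); collating uses 318 of 318 (binding); cutting uses 81 of 84 (slack = 3); ink uses 293 of 293 (binding).
By complementary slackness, y = 0 for the non-binding constraints.
The binding rows give the dual system: 6·y_collating + 6·y_ink = 54 and 6·y_collating + 5·y_ink = 52.
Solving: y_collating = 7, y_ink = 2.
Shadow price of collating = 7.

7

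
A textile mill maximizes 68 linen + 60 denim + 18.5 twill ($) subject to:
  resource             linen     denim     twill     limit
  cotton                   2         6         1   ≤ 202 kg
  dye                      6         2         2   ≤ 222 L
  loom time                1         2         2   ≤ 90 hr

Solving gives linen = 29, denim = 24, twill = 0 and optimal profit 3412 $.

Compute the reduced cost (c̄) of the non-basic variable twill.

-6.5

Binding: cotton and dye. Non-binding: loom time (13 unused).
Since loom time is not tight, its dual is 0.
From A_Bᵀ y = c: 2·y_cotton + 6·y_dye = 68; 6·y_cotton + 2·y_dye = 60.
→ y_cotton = 7 and y_dye = 9.
Reduced cost of twill: c₃ − yᵀa₃ = 18.5 − (7·1 + 9·2) = 18.5 − 25 = -6.5.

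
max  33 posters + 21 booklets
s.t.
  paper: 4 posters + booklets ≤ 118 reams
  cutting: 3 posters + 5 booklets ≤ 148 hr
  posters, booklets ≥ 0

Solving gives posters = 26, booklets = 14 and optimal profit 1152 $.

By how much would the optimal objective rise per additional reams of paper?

Both paper and cutting are binding at x*.
Dual feasibility on the basic columns requires 4·y_paper + 3·y_cutting = 33, 1·y_paper + 5·y_cutting = 21.
Solving: y_paper = 6, y_cutting = 3.
Shadow price of paper = 6.

6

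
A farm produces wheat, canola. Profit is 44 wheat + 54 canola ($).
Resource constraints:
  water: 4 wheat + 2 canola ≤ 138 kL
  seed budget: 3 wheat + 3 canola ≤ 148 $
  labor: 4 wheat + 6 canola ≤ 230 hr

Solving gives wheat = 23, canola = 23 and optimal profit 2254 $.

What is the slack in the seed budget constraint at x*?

10

seed budget used = 3·23 + 3·23 = 138; slack = 148 − 138 = 10.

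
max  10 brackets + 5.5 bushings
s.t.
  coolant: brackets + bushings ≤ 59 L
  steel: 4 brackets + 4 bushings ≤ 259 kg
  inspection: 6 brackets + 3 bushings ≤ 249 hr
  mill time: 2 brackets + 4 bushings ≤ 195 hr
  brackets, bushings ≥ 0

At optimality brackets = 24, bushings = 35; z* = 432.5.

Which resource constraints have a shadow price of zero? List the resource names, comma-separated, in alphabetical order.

coolant: 59/59 (binding)
steel: 236/259 (slack 23)
inspection: 249/249 (binding)
mill time: 188/195 (slack 7)
By complementary slackness, a constraint with positive slack has shadow price 0 → mill time, steel.

mill time, steel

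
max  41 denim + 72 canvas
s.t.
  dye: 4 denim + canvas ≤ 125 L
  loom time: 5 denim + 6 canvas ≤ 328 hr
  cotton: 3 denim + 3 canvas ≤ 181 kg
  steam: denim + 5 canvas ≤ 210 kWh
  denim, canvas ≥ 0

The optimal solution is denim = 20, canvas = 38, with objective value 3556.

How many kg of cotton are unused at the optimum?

cotton used = 3·20 + 3·38 = 174; slack = 181 − 174 = 7.

7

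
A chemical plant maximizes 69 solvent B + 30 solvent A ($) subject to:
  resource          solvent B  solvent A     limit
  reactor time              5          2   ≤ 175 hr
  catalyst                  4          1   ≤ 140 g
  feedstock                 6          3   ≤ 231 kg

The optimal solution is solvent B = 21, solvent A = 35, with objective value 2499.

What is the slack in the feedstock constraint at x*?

feedstock used = 6·21 + 3·35 = 231; slack = 231 − 231 = 0.

0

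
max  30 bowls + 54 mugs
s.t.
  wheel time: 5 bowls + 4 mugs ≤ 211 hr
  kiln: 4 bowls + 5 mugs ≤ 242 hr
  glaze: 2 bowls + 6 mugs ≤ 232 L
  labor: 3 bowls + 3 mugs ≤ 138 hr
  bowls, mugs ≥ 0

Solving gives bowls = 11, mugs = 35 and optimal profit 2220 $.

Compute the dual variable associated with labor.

6

At the optimum: wheel time uses 195 of 211 (slack = 16); kiln uses 219 of 242 (slack = 23); glaze uses 232 of 232 (binding); labor uses 138 of 138 (binding).
Since wheel time, kiln are not tight, their duals are 0.
Dual feasibility on the basic columns requires 2·y_glaze + 3·y_labor = 30, 6·y_glaze + 3·y_labor = 54.
This yields shadow prices y_glaze = 6, y_labor = 6.
Shadow price of labor = 6.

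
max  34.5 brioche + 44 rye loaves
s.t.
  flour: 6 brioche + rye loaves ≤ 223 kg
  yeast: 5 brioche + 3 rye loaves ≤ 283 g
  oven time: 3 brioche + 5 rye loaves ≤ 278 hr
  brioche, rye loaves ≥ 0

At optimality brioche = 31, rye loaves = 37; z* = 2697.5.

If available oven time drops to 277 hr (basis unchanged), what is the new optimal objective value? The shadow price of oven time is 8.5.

2689

Δb = -1, so new z* = 2697.5 + (8.5)·(-1) = 2697.5 − 8.5 = 2689.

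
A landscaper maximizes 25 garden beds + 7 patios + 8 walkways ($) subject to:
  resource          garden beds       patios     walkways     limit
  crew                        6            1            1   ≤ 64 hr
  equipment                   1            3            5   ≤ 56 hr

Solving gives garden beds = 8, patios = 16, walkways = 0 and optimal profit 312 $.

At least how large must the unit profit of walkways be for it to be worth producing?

Both crew and equipment are binding at x*.
The binding rows give the dual system: 6·y_crew + 1·y_equipment = 25 and 1·y_crew + 3·y_equipment = 7.
Solving: y_crew = 4, y_equipment = 1.
walkways enters the basis when its profit ≥ yᵀa₃ = 4·1 + 1·5 = 9.

9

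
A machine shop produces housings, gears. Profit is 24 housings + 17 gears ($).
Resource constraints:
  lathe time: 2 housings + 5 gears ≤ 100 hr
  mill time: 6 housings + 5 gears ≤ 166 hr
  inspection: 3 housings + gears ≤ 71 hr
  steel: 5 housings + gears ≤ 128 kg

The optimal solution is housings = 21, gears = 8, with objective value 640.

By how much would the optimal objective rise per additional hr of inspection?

At the optimum: lathe time uses 82 of 100 (slack = 18); mill time uses 166 of 166 (binding); inspection uses 71 of 71 (binding); steel uses 113 of 128 (slack = 15).
By complementary slackness, y = 0 for the non-binding constraints.
The binding rows give the dual system: 6·y_mill time + 3·y_inspection = 24 and 5·y_mill time + 1·y_inspection = 17.
This yields shadow prices y_mill time = 3, y_inspection = 2.
Shadow price of inspection = 2.

2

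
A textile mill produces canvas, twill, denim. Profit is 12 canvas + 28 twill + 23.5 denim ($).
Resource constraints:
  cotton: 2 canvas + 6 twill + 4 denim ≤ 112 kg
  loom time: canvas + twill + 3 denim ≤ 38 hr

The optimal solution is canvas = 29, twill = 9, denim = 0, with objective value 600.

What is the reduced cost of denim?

At the optimum: cotton uses 112 of 112 (binding); loom time uses 38 of 38 (binding).
From A_Bᵀ y = c: 2·y_cotton + 1·y_loom time = 12; 6·y_cotton + 1·y_loom time = 28.
This yields shadow prices y_cotton = 4, y_loom time = 4.
Reduced cost of denim: c₃ − yᵀa₃ = 23.5 − (4·4 + 4·3) = 23.5 − 28 = -4.5.

-4.5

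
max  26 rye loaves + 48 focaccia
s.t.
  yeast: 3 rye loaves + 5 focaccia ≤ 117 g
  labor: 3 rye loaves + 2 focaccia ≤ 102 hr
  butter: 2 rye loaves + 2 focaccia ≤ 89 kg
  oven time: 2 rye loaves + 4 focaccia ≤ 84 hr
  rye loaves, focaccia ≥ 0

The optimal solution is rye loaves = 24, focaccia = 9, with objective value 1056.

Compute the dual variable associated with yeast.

4

At the optimum: yeast uses 117 of 117 (binding); labor uses 90 of 102 (slack = 12); butter uses 66 of 89 (slack = 23); oven time uses 84 of 84 (binding).
By complementary slackness, y = 0 for the non-binding constraints.
The binding rows give the dual system: 3·y_yeast + 2·y_oven time = 26 and 5·y_yeast + 4·y_oven time = 48.
Solving: y_yeast = 4, y_oven time = 7.
Shadow price of yeast = 4.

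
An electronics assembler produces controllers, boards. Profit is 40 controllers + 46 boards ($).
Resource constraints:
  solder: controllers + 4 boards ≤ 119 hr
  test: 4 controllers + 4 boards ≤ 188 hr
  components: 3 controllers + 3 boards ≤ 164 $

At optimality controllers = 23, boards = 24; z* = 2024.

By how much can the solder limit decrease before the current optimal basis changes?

72

Binding constraints: solder, test. The basis is B = [[1,4],[4,4]] with det -12.
Per unit decrease in solder, x* moves by d = (0.3333, -0.3333).
The basis stays optimal until boards reaches 0; allowable decrease = 72 hr.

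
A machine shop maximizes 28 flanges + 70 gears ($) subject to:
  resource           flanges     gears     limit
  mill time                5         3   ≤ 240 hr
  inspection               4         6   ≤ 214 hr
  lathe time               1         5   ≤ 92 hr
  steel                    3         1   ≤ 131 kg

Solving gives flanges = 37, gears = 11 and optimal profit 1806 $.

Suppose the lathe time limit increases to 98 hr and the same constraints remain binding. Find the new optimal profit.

1854

Binding: inspection and lathe time. Non-binding: mill time (22 unused), steel (9 unused).
Since mill time, steel are not tight, their duals are 0.
Dual feasibility on the basic columns requires 4·y_inspection + 1·y_lathe time = 28, 6·y_inspection + 5·y_lathe time = 70.
→ y_inspection = 5 and y_lathe time = 8.
Δz = y_lathe time·Δb = 8 × (6) = 48, so new z* = 1806 + 48 = 1854.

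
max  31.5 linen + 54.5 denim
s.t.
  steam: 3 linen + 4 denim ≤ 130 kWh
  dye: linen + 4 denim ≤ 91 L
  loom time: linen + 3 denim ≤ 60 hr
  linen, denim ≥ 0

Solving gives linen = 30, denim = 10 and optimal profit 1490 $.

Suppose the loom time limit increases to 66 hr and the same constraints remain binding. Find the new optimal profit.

At the optimum: steam uses 130 of 130 (binding); dye uses 70 of 91 (slack = 21); loom time uses 60 of 60 (binding).
Slack constraints have shadow price 0 (complementary slackness).
From A_Bᵀ y = c: 3·y_steam + 1·y_loom time = 31.5; 4·y_steam + 3·y_loom time = 54.5.
→ y_steam = 8 and y_loom time = 7.5.
Δz = y_loom time·Δb = 7.5 × (6) = 45, so new z* = 1490 + 45 = 1535.

1535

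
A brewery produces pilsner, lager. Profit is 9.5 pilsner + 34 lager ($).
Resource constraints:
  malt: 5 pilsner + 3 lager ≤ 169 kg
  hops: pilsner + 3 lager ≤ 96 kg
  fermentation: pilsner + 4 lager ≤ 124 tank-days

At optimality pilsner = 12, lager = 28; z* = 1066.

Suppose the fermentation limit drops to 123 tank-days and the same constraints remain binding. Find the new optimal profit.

Binding: hops and fermentation. Non-binding: malt (25 unused).
Slack constraints have shadow price 0 (complementary slackness).
From A_Bᵀ y = c: 1·y_hops + 1·y_fermentation = 9.5; 3·y_hops + 4·y_fermentation = 34.
→ y_hops = 4 and y_fermentation = 5.5.
Δz = y_fermentation·Δb = 5.5 × (-1) = -5.5, so new z* = 1066 − 5.5 = 1060.5.

1060.5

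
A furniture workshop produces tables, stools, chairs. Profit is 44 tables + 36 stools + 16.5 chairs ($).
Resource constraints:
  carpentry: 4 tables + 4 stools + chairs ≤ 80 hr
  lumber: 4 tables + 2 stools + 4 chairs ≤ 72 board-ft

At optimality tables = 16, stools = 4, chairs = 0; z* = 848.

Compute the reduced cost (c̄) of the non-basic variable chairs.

At the optimum: carpentry uses 80 of 80 (binding); lumber uses 72 of 72 (binding).
Dual feasibility on the basic columns requires 4·y_carpentry + 4·y_lumber = 44, 4·y_carpentry + 2·y_lumber = 36.
Solving: y_carpentry = 7, y_lumber = 4.
Reduced cost of chairs: c₃ − yᵀa₃ = 16.5 − (7·1 + 4·4) = 16.5 − 23 = -6.5.

-6.5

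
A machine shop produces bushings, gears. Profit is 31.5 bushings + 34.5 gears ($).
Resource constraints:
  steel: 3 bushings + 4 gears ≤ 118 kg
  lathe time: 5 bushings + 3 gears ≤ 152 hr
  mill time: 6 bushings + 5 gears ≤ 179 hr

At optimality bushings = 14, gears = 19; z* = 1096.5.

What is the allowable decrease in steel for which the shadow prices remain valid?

28.5

Binding constraints: steel, mill time. The basis is B = [[3,4],[6,5]] with det -9.
Per unit decrease in steel, x* moves by d = (0.5556, -0.6667).
The basis stays optimal until gears reaches 0; allowable decrease = 28.5 kg.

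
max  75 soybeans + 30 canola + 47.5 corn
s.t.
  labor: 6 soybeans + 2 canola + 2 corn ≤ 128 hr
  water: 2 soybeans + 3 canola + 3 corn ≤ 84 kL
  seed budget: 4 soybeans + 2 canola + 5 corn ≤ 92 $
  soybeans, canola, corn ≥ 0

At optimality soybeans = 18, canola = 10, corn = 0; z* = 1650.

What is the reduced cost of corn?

At the optimum: labor uses 128 of 128 (binding); water uses 66 of 84 (slack = 18); seed budget uses 92 of 92 (binding).
Slack constraints have shadow price 0 (complementary slackness).
From A_Bᵀ y = c: 6·y_labor + 4·y_seed budget = 75; 2·y_labor + 2·y_seed budget = 30.
This yields shadow prices y_labor = 7.5, y_seed budget = 7.5.
Reduced cost of corn: c₃ − yᵀa₃ = 47.5 − (7.5·2 + 7.5·5) = 47.5 − 52.5 = -5.

-5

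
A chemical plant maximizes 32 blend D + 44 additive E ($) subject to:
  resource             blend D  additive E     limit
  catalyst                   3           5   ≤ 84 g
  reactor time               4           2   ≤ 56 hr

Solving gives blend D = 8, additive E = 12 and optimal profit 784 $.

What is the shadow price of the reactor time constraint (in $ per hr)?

2

Check each constraint at x*: catalyst 84/84 (tight); reactor time 56/56 (tight).
From A_Bᵀ y = c: 3·y_catalyst + 4·y_reactor time = 32; 5·y_catalyst + 2·y_reactor time = 44.
Solving: y_catalyst = 8, y_reactor time = 2.
Shadow price of reactor time = 2.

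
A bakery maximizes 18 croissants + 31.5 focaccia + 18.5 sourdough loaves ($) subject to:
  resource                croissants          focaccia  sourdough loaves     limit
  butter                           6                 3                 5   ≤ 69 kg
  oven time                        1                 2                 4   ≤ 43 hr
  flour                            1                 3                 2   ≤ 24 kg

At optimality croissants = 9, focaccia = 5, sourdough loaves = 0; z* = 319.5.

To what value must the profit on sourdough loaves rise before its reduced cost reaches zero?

Check each constraint at x*: butter 69/69 (tight); oven time 19/43 (slack 24); flour 24/24 (tight).
Since oven time is not tight, its dual is 0.
From A_Bᵀ y = c: 6·y_butter + 1·y_flour = 18; 3·y_butter + 3·y_flour = 31.5.
→ y_butter = 1.5 and y_flour = 9.
sourdough loaves enters the basis when its profit ≥ yᵀa₃ = 1.5·5 + 9·2 = 25.5.

25.5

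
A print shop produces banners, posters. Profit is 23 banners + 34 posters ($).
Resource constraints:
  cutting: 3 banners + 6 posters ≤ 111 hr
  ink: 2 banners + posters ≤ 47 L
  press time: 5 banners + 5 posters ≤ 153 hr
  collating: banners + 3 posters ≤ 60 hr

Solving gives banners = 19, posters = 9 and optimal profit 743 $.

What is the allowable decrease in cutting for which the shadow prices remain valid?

Binding constraints: cutting, ink. The basis is B = [[3,6],[2,1]] with det -9.
Per unit decrease in cutting, x* moves by d = (0.1111, -0.2222).
The basis stays optimal until posters reaches 0; allowable decrease = 40.5 hr.

40.5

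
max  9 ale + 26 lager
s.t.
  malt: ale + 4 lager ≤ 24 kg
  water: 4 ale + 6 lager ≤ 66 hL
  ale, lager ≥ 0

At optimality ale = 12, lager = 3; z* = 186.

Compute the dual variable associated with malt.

Both malt and water are binding at x*.
Dual feasibility on the basic columns requires 1·y_malt + 4·y_water = 9, 4·y_malt + 6·y_water = 26.
→ y_malt = 5 and y_water = 1.
Shadow price of malt = 5.

5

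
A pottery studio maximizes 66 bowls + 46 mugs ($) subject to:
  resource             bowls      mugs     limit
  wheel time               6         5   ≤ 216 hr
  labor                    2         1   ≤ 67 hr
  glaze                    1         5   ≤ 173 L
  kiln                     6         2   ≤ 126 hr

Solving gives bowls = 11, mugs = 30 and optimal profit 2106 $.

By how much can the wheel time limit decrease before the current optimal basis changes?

90

Binding constraints: wheel time, kiln. The basis is B = [[6,5],[6,2]] with det -18.
Per unit decrease in wheel time, x* moves by d = (0.1111, -0.3333).
The basis stays optimal until mugs reaches 0; allowable decrease = 90 hr.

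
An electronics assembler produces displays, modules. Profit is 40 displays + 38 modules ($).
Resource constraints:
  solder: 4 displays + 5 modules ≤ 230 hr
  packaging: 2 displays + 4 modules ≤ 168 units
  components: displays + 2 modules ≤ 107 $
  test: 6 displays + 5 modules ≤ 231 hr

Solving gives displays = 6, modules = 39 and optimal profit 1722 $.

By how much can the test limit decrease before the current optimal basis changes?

21

Binding constraints: packaging, test. The basis is B = [[2,4],[6,5]] with det -14.
Per unit decrease in test, x* moves by d = (-0.2857, 0.1429).
The basis stays optimal until displays reaches 0; allowable decrease = 21 hr.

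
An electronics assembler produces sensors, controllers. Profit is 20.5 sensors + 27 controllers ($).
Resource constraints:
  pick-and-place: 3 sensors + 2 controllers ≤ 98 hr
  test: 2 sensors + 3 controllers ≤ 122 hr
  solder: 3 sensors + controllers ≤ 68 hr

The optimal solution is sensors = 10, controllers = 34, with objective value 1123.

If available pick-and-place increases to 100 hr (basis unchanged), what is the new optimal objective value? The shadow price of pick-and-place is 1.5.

1126

Δb = 2, so new z* = 1123 + (1.5)·(2) = 1123 + 3 = 1126.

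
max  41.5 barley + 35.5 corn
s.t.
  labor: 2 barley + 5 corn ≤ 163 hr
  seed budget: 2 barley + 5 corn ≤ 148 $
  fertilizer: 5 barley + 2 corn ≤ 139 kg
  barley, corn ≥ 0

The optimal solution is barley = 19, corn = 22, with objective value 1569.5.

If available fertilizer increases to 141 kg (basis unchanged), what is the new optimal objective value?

Check each constraint at x*: labor 148/163 (slack 15); seed budget 148/148 (tight); fertilizer 139/139 (tight).
By complementary slackness, y = 0 for the non-binding constraint.
From A_Bᵀ y = c: 2·y_seed budget + 5·y_fertilizer = 41.5; 5·y_seed budget + 2·y_fertilizer = 35.5.
→ y_seed budget = 4.5 and y_fertilizer = 6.5.
Δz = y_fertilizer·Δb = 6.5 × (2) = 13, so new z* = 1569.5 + 13 = 1582.5.

1582.5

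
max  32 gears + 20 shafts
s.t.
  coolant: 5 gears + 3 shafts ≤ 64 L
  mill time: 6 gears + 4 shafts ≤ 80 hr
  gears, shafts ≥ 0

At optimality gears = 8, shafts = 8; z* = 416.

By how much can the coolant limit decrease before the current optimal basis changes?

4

Binding constraints: coolant, mill time. The basis is B = [[5,3],[6,4]] with det 2.
Per unit decrease in coolant, x* moves by d = (-2, 3).
The basis stays optimal until gears reaches 0; allowable decrease = 4 L.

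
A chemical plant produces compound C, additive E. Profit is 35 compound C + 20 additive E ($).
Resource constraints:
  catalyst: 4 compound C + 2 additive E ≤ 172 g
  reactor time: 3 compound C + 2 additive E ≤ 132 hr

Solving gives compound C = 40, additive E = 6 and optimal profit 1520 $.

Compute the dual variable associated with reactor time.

5

Check each constraint at x*: catalyst 172/172 (tight); reactor time 132/132 (tight).
Dual feasibility on the basic columns requires 4·y_catalyst + 3·y_reactor time = 35, 2·y_catalyst + 2·y_reactor time = 20.
→ y_catalyst = 5 and y_reactor time = 5.
Shadow price of reactor time = 5.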